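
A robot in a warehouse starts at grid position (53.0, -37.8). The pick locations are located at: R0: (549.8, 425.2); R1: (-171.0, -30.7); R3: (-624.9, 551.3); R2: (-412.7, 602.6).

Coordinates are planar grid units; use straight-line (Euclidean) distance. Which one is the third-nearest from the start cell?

R2

Distance to each, sorted:
R1: 224.1
R0: 679.1
R2: 791.8
R3: 898.1
The third-nearest is R2 at 791.8.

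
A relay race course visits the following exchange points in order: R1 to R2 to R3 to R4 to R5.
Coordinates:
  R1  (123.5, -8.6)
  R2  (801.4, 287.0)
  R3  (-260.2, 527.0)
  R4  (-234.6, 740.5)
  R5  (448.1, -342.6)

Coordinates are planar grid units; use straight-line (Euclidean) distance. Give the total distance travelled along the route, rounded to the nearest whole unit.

3323

Leg distances:
R1→R2: 739.5  (cumulative 739.5)
R2→R3: 1088.4  (cumulative 1827.9)
R3→R4: 215.0  (cumulative 2043.0)
R4→R5: 1280.3  (cumulative 3323.3)
Total route length ≈ 3323.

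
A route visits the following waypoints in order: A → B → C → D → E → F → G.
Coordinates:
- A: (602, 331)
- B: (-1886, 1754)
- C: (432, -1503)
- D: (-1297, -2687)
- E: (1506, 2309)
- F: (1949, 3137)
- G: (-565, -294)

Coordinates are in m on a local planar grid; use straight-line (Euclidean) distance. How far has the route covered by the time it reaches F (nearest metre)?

15627 m

Leg distances:
A→B: 2866.2 m  (cumulative 2866.2 m)
B→C: 3997.6 m  (cumulative 6863.8 m)
C→D: 2095.5 m  (cumulative 8959.4 m)
D→E: 5728.6 m  (cumulative 14688.0 m)
E→F: 939.1 m  (cumulative 15627.0 m)
Cumulative distance at F ≈ 15627 m.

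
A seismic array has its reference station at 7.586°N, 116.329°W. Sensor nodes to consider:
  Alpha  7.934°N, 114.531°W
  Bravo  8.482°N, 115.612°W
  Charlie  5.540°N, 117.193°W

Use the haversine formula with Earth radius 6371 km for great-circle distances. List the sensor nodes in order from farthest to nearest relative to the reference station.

Charlie, Alpha, Bravo

Computing each great-circle distance from 7.586°N, 116.329°W:
Charlie 5.540°N, 117.193°W: 246.7 km
Alpha 7.934°N, 114.531°W: 201.8 km
Bravo 8.482°N, 115.612°W: 127.1 km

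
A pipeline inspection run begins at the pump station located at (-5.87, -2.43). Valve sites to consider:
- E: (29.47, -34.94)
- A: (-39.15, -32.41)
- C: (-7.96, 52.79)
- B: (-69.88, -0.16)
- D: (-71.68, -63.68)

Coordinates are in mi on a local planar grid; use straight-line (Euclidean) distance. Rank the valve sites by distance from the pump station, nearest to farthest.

A, E, C, B, D

Distances from the pump station:
A (-39.15, -32.41): 44.8 mi
E (29.47, -34.94): 48.0 mi
C (-7.96, 52.79): 55.3 mi
B (-69.88, -0.16): 64.1 mi
D (-71.68, -63.68): 89.9 mi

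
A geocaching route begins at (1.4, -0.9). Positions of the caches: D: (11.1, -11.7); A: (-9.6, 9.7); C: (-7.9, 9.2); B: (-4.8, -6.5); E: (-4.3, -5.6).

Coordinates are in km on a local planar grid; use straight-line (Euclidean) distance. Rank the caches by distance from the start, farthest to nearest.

Distance from the start at (1.4, -0.9) to each:
A (-9.6, 9.7): 15.3 km
D (11.1, -11.7): 14.5 km
C (-7.9, 9.2): 13.7 km
B (-4.8, -6.5): 8.4 km
E (-4.3, -5.6): 7.4 km

A, D, C, B, E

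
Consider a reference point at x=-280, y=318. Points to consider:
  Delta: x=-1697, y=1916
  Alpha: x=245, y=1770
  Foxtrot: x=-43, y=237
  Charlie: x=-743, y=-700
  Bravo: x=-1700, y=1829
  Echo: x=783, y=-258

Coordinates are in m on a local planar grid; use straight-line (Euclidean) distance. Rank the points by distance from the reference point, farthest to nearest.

Distances from the reference point:
Delta x=-1697, y=1916: 2135.8 m
Bravo x=-1700, y=1829: 2073.5 m
Alpha x=245, y=1770: 1544.0 m
Echo x=783, y=-258: 1209.0 m
Charlie x=-743, y=-700: 1118.3 m
Foxtrot x=-43, y=237: 250.5 m

Delta, Bravo, Alpha, Echo, Charlie, Foxtrot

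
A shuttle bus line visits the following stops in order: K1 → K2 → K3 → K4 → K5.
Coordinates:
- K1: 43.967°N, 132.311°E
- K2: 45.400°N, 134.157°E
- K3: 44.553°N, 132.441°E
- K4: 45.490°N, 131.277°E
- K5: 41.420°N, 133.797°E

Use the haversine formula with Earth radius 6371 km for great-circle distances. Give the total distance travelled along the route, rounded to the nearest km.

Leg distances:
K1→K2: 216.1 km  (cumulative 216.1 km)
K2→K3: 164.6 km  (cumulative 380.6 km)
K3→K4: 138.7 km  (cumulative 519.3 km)
K4→K5: 496.1 km  (cumulative 1015.4 km)
Total route length ≈ 1015 km.

1015 km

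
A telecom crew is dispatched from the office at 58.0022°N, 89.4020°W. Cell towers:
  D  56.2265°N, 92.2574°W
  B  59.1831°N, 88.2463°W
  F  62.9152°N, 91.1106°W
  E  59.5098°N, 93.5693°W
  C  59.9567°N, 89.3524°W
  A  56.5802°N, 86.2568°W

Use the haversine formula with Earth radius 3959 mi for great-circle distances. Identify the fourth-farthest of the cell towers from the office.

A

Distances from the office (58.0022°N, 89.4020°W):
F: 344.4 mi
E: 182.0 mi
D: 162.9 mi
A: 153.1 mi
C: 135.1 mi
B: 91.6 mi
The fourth-farthest is A at 153.1 mi.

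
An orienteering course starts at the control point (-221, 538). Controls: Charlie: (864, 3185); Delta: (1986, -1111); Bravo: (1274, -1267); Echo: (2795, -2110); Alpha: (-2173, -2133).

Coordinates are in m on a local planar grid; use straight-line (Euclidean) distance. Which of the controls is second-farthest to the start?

Distance to each, sorted:
Echo: 4013.5 m
Alpha: 3308.3 m
Charlie: 2860.7 m
Delta: 2755.0 m
Bravo: 2343.7 m
The second-farthest is Alpha at 3308.3 m.

Alpha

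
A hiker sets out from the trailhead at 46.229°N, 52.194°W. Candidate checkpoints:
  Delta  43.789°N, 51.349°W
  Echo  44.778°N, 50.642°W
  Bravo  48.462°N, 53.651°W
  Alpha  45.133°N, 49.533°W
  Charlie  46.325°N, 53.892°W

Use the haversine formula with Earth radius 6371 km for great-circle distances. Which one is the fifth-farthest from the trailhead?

Charlie

Distances from the trailhead (46.229°N, 52.194°W):
Delta: 279.3 km
Bravo: 271.5 km
Alpha: 240.0 km
Echo: 201.6 km
Charlie: 130.9 km
The fifth-farthest is Charlie at 130.9 km.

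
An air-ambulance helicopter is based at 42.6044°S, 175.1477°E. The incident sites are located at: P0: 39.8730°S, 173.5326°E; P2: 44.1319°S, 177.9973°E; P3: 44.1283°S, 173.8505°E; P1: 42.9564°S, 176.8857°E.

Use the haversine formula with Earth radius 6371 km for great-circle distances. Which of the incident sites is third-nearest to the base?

Distances from the base (42.6044°S, 175.1477°E):
P1: 147.1 km
P3: 199.3 km
P2: 286.2 km
P0: 332.4 km
The third-nearest is P2 at 286.2 km.

P2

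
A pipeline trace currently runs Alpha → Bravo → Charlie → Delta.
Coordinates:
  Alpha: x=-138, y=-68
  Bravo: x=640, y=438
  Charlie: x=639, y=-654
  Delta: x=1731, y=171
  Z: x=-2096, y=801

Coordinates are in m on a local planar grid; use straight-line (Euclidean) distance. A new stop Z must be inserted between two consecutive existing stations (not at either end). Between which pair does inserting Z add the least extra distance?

Added distance for inserting Z between each consecutive pair:
Alpha–Bravo: 3974.1 m
Bravo–Charlie: 4765.9 m
Charlie–Delta: 5607.8 m
Smallest added distance is 3974.1 m, inserting between Alpha and Bravo.

between Alpha and Bravo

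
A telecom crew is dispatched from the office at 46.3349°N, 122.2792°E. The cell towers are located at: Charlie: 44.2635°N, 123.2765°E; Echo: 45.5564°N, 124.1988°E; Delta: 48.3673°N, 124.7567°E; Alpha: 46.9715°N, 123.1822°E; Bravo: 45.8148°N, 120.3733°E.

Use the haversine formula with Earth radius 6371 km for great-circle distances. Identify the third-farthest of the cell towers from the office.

Echo

Distance to each, sorted:
Delta: 293.1 km
Charlie: 243.2 km
Echo: 171.8 km
Bravo: 158.0 km
Alpha: 98.8 km
The third-farthest is Echo at 171.8 km.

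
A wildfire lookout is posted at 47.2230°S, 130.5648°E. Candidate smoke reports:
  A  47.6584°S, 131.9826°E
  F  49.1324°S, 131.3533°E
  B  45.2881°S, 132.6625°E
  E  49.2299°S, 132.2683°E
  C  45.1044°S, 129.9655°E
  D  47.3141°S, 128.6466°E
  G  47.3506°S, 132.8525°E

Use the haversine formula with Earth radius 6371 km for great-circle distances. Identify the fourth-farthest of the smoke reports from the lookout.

F

Distance to each, sorted:
B: 268.9 km
E: 256.3 km
C: 240.1 km
F: 220.2 km
G: 173.1 km
D: 145.1 km
A: 117.1 km
The fourth-farthest is F at 220.2 km.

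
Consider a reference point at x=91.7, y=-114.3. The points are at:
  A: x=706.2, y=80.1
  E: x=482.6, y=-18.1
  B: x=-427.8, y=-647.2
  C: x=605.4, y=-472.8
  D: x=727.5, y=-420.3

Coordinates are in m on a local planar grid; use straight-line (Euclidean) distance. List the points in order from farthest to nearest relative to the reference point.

B, D, A, C, E

Computing each straight-line distance from x=91.7, y=-114.3:
B x=-427.8, y=-647.2: 744.2 m
D x=727.5, y=-420.3: 705.6 m
A x=706.2, y=80.1: 644.5 m
C x=605.4, y=-472.8: 626.4 m
E x=482.6, y=-18.1: 402.6 m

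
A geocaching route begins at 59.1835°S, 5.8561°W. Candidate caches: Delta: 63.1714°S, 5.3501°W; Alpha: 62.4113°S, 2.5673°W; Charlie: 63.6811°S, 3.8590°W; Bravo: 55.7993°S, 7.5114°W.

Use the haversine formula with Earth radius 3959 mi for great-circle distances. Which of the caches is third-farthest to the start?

Distances from the start (59.1835°S, 5.8561°W):
Charlie: 317.7 mi
Delta: 276.1 mi
Alpha: 249.0 mi
Bravo: 241.8 mi
The third-farthest is Alpha at 249.0 mi.

Alpha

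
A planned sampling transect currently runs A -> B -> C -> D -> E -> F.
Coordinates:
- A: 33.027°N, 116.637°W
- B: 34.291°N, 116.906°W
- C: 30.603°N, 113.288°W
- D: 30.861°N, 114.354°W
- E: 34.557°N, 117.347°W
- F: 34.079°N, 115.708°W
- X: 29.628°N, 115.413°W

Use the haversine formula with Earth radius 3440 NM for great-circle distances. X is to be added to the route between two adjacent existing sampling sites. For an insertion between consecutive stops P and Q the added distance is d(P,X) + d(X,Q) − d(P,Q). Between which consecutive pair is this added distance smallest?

Added distance for inserting X between each consecutive pair:
A–B: 426.5 NM
B–C: 127.6 NM
C–D: 159.9 NM
D–E: 135.5 NM
E–F: 493.3 NM
Smallest added distance is 127.6 NM, inserting between B and C.

between B and C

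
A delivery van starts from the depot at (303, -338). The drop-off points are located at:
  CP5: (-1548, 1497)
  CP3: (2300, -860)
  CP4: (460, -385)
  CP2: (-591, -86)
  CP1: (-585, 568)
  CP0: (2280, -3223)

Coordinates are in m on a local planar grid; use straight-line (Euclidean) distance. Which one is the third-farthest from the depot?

Distance to each, sorted:
CP0: 3497.4 m
CP5: 2606.4 m
CP3: 2064.1 m
CP1: 1268.6 m
CP2: 928.8 m
CP4: 163.9 m
The third-farthest is CP3 at 2064.1 m.

CP3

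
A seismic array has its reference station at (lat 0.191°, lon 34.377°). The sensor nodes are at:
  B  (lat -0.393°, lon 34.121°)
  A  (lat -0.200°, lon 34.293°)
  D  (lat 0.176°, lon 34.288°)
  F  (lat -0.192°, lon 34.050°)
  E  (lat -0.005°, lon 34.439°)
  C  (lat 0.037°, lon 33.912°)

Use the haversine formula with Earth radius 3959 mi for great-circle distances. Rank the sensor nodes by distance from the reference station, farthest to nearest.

B, F, C, A, E, D

Computing each great-circle distance from (lat 0.191°, lon 34.377°):
B (lat -0.393°, lon 34.121°): 44.1 mi
F (lat -0.192°, lon 34.050°): 34.8 mi
C (lat 0.037°, lon 33.912°): 33.8 mi
A (lat -0.200°, lon 34.293°): 27.6 mi
E (lat -0.005°, lon 34.439°): 14.2 mi
D (lat 0.176°, lon 34.288°): 6.2 mi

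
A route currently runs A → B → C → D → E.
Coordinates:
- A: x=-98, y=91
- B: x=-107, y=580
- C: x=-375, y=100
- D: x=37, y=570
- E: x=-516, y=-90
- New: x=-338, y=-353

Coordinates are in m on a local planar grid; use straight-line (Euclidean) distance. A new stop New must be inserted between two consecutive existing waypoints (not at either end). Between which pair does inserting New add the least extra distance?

between D and E

Added distance for inserting New between each consecutive pair:
A–B: 976.8 m
B–C: 865.9 m
C–D: 825.8 m
D–E: 452.8 m
Smallest added distance is 452.8 m, inserting between D and E.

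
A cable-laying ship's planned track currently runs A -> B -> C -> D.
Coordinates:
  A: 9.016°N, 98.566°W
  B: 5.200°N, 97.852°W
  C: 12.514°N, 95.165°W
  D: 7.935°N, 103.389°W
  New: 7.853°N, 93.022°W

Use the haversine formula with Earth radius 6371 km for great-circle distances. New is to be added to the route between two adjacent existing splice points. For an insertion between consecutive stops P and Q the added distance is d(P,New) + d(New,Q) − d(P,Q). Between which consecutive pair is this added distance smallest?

between B and C

Added distance for inserting New between each consecutive pair:
A–B: 801.4 km
B–C: 313.4 km
C–D: 676.9 km
Smallest added distance is 313.4 km, inserting between B and C.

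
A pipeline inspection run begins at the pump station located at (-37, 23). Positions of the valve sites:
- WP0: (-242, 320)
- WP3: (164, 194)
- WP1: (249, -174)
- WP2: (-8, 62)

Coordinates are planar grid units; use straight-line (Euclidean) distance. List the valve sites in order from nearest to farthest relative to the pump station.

Computing each straight-line distance from (-37, 23):
WP2 (-8, 62): 48.6
WP3 (164, 194): 263.9
WP1 (249, -174): 347.3
WP0 (-242, 320): 360.9

WP2, WP3, WP1, WP0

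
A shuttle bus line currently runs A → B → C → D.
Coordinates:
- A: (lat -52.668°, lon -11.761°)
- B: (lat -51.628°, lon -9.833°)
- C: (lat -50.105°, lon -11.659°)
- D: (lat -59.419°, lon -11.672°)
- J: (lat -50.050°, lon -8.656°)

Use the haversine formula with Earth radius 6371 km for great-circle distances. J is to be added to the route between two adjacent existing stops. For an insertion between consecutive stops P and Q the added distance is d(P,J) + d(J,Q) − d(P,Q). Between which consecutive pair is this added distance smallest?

Added distance for inserting J between each consecutive pair:
A–B: 381.0 km
B–C: 196.0 km
C–D: 238.0 km
Smallest added distance is 196.0 km, inserting between B and C.

between B and C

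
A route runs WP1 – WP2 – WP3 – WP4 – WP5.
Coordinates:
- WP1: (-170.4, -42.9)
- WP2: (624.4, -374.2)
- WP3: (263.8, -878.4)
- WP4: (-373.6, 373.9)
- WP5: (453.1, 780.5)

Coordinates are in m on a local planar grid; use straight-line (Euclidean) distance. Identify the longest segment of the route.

Leg distances:
WP1→WP2: 861.1 m
WP2→WP3: 619.9 m
WP3→WP4: 1405.2 m
WP4→WP5: 921.3 m
The longest leg is WP3–WP4 at 1405.2 m.

WP3–WP4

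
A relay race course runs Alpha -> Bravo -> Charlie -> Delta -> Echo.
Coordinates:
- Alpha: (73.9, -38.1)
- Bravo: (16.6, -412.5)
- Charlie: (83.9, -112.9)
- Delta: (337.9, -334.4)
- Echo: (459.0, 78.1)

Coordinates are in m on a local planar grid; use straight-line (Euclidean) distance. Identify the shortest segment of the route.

Bravo–Charlie

Leg distances:
Alpha→Bravo: 378.8 m
Bravo→Charlie: 307.1 m
Charlie→Delta: 337.0 m
Delta→Echo: 429.9 m
The shortest leg is Bravo–Charlie at 307.1 m.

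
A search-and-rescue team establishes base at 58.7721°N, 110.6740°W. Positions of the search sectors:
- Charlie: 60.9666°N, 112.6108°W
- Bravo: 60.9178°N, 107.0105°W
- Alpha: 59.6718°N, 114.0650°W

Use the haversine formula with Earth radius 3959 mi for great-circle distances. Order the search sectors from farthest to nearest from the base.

Distances from the base:
Bravo 60.9178°N, 107.0105°W: 195.3 mi
Charlie 60.9666°N, 112.6108°W: 165.8 mi
Alpha 59.6718°N, 114.0650°W: 135.0 mi

Bravo, Charlie, Alpha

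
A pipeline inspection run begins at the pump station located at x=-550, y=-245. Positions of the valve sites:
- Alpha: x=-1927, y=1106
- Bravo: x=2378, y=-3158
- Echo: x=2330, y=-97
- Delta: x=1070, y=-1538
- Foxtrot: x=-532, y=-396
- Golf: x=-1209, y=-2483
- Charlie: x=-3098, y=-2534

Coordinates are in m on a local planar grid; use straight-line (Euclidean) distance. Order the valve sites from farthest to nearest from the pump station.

Bravo, Charlie, Echo, Golf, Delta, Alpha, Foxtrot

Computing each straight-line distance from x=-550, y=-245:
Bravo x=2378, y=-3158: 4130.2 m
Charlie x=-3098, y=-2534: 3425.2 m
Echo x=2330, y=-97: 2883.8 m
Golf x=-1209, y=-2483: 2333.0 m
Delta x=1070, y=-1538: 2072.7 m
Alpha x=-1927, y=1106: 1929.1 m
Foxtrot x=-532, y=-396: 152.1 m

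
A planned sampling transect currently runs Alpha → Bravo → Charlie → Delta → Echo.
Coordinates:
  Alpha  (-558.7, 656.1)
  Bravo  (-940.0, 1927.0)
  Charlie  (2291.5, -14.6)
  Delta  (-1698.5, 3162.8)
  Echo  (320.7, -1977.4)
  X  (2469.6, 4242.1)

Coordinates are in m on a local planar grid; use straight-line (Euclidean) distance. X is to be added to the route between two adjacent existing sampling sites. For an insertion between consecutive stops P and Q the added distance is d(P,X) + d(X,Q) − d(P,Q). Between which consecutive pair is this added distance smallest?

Added distance for inserting X between each consecutive pair:
Alpha–Bravo: 7488.0 m
Bravo–Charlie: 4611.8 m
Charlie–Delta: 3465.4 m
Delta–Echo: 5363.3 m
Smallest added distance is 3465.4 m, inserting between Charlie and Delta.

between Charlie and Delta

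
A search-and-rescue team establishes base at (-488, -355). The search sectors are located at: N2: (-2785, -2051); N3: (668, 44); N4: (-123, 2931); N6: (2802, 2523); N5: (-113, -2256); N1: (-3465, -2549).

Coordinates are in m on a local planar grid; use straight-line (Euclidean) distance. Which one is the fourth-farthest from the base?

Distance to each, sorted:
N6: 4371.2 m
N1: 3698.1 m
N4: 3306.2 m
N2: 2855.3 m
N5: 1937.6 m
N3: 1222.9 m
The fourth-farthest is N2 at 2855.3 m.

N2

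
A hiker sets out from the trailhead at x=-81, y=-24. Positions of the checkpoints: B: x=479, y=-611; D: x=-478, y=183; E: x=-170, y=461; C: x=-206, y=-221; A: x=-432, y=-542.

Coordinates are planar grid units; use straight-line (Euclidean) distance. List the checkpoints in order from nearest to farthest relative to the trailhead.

C, D, E, A, B

Computing each straight-line distance from x=-81, y=-24:
C x=-206, y=-221: 233.3
D x=-478, y=183: 447.7
E x=-170, y=461: 493.1
A x=-432, y=-542: 625.7
B x=479, y=-611: 811.3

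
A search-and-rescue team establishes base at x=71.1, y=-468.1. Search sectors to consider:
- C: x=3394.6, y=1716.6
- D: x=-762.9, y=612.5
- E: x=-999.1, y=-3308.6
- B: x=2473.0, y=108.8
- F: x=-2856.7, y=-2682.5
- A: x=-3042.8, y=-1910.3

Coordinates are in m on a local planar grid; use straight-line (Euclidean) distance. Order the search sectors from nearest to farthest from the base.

Distance from the base at x=71.1, y=-468.1 to each:
D x=-762.9, y=612.5: 1365.0 m
B x=2473.0, y=108.8: 2470.2 m
E x=-999.1, y=-3308.6: 3035.4 m
A x=-3042.8, y=-1910.3: 3431.7 m
F x=-2856.7, y=-2682.5: 3670.9 m
C x=3394.6, y=1716.6: 3977.3 m

D, B, E, A, F, C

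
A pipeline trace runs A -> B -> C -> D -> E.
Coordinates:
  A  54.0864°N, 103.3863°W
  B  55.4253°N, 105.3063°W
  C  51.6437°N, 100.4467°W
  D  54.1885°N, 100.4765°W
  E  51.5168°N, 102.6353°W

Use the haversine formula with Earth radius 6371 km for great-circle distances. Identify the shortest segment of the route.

A–B

Leg distances:
A→B: 193.2 km
B→C: 528.8 km
C→D: 283.0 km
D→E: 330.5 km
The shortest leg is A–B at 193.2 km.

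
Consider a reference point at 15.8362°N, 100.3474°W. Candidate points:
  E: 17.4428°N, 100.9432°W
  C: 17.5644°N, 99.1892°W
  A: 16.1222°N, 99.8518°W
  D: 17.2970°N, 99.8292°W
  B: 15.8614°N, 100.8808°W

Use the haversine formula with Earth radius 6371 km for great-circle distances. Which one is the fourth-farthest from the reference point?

A

Distances from the reference point (15.8362°N, 100.3474°W):
C: 228.3 km
E: 189.6 km
D: 171.6 km
A: 61.8 km
B: 57.1 km
The fourth-farthest is A at 61.8 km.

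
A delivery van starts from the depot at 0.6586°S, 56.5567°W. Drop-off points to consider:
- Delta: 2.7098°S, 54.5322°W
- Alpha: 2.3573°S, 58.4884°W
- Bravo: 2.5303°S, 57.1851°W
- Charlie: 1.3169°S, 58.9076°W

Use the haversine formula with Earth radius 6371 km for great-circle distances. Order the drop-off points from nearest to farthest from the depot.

Distance from the depot at 0.6586°S, 56.5567°W to each:
Bravo 2.5303°S, 57.1851°W: 219.5 km
Charlie 1.3169°S, 58.9076°W: 271.4 km
Alpha 2.3573°S, 58.4884°W: 286.0 km
Delta 2.7098°S, 54.5322°W: 320.4 km

Bravo, Charlie, Alpha, Delta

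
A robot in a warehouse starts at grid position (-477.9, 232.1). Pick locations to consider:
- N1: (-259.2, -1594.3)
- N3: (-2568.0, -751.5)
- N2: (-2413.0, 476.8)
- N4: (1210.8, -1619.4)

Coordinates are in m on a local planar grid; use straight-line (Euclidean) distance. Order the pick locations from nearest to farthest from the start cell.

Distances from the start cell:
N1 (-259.2, -1594.3): 1839.4 m
N2 (-2413.0, 476.8): 1950.5 m
N3 (-2568.0, -751.5): 2310.0 m
N4 (1210.8, -1619.4): 2505.9 m

N1, N2, N3, N4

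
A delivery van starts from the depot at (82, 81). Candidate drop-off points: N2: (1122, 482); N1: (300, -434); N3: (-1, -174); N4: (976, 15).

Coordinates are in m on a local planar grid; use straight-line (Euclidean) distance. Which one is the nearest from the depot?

Distance to each, sorted:
N3: 268.2 m
N1: 559.2 m
N4: 896.4 m
N2: 1114.6 m
The nearest is N3 at 268.2 m.

N3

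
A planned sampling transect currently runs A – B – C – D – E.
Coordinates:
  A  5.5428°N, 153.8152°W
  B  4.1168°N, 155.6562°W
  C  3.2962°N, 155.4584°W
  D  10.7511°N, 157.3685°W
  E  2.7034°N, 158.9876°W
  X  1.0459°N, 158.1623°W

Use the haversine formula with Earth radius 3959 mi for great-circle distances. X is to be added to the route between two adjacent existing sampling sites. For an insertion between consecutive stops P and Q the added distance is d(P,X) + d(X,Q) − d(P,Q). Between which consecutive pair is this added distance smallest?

between D and E

Added distance for inserting X between each consecutive pair:
A–B: 545.0 mi
B–C: 458.4 mi
C–D: 384.3 mi
D–E: 233.7 mi
Smallest added distance is 233.7 mi, inserting between D and E.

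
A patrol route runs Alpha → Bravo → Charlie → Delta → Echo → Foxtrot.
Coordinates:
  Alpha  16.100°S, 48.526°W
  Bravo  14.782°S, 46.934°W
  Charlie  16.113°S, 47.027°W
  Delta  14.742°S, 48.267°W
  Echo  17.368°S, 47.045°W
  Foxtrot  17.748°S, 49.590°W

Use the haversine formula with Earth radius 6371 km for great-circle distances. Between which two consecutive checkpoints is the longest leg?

Leg distances:
Alpha→Bravo: 224.9 km
Bravo→Charlie: 148.3 km
Charlie→Delta: 202.3 km
Delta→Echo: 319.9 km
Echo→Foxtrot: 273.1 km
The longest leg is Delta–Echo at 319.9 km.

Delta–Echo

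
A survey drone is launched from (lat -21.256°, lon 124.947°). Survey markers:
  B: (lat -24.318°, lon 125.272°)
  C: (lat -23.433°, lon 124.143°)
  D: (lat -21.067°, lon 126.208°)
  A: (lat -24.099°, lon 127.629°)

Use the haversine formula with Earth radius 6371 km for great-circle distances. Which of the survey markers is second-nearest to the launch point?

Distances from the launch point ((lat -21.256°, lon 124.947°)):
D: 132.4 km
C: 255.8 km
B: 342.1 km
A: 419.1 km
The second-nearest is C at 255.8 km.

C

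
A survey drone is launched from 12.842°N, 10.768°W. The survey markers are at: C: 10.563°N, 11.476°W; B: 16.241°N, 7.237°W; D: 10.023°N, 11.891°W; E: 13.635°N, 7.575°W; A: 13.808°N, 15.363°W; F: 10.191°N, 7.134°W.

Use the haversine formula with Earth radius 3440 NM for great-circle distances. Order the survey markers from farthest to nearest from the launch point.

B, A, F, E, D, C

Distances from the launch point:
B 16.241°N, 7.237°W: 289.4 NM
A 13.808°N, 15.363°W: 274.6 NM
F 10.191°N, 7.134°W: 266.5 NM
E 13.635°N, 7.575°W: 192.6 NM
D 10.023°N, 11.891°W: 181.7 NM
C 10.563°N, 11.476°W: 143.0 NM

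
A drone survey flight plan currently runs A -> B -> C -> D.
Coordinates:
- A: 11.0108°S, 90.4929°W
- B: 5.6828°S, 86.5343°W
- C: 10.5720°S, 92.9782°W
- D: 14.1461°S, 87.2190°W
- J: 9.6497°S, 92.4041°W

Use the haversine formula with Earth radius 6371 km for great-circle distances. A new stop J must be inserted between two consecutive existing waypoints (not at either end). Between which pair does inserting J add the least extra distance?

Added distance for inserting J between each consecutive pair:
A–B: 305.7 km
B–C: 9.6 km
C–D: 133.0 km
Smallest added distance is 9.6 km, inserting between B and C.

between B and C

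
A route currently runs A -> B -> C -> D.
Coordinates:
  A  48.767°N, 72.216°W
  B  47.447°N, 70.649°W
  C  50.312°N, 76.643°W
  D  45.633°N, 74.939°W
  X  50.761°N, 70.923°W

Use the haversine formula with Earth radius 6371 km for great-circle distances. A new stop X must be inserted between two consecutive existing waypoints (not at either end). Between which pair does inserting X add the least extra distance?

Added distance for inserting X between each consecutive pair:
A–B: 422.1 km
B–C: 234.7 km
C–D: 514.7 km
Smallest added distance is 234.7 km, inserting between B and C.

between B and C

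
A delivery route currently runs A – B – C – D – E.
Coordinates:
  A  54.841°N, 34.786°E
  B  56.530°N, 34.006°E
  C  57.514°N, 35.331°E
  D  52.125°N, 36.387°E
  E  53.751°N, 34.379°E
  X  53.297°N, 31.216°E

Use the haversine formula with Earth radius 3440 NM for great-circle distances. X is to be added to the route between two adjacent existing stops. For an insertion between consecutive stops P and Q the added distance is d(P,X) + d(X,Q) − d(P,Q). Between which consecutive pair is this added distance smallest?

Added distance for inserting X between each consecutive pair:
A–B: 268.1 NM
B–C: 432.7 NM
C–D: 164.5 NM
D–E: 195.2 NM
Smallest added distance is 164.5 NM, inserting between C and D.

between C and D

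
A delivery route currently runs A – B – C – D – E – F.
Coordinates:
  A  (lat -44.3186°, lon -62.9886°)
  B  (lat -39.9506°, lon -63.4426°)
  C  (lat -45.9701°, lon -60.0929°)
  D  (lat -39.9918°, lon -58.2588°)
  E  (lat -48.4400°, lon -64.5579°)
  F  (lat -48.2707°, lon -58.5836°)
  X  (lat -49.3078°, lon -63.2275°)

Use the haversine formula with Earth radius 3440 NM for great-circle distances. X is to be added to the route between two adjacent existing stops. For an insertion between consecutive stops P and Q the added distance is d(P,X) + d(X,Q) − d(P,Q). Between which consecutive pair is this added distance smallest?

between E and F

Added distance for inserting X between each consecutive pair:
A–B: 598.6 NM
B–C: 408.8 NM
C–D: 467.2 NM
D–E: 97.3 NM
E–F: 29.4 NM
Smallest added distance is 29.4 NM, inserting between E and F.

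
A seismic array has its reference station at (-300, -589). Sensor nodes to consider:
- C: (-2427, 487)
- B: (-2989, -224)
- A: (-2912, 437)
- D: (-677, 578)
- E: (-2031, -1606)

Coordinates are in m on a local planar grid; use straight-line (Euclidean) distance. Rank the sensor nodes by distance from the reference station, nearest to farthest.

Computing each straight-line distance from (-300, -589):
D (-677, 578): 1226.4 m
E (-2031, -1606): 2007.6 m
C (-2427, 487): 2383.7 m
B (-2989, -224): 2713.7 m
A (-2912, 437): 2806.3 m

D, E, C, B, A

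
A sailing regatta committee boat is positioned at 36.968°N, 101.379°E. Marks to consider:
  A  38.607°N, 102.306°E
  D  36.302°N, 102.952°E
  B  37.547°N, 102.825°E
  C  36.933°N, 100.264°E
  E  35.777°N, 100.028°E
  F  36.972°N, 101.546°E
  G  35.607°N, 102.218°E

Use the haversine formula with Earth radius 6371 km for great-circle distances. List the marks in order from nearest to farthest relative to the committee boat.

F, C, B, D, G, E, A

Computing each great-circle distance from 36.968°N, 101.379°E:
F 36.972°N, 101.546°E: 14.8 km
C 36.933°N, 100.264°E: 99.2 km
B 37.547°N, 102.825°E: 143.3 km
D 36.302°N, 102.952°E: 158.7 km
G 35.607°N, 102.218°E: 169.0 km
E 35.777°N, 100.028°E: 179.4 km
A 38.607°N, 102.306°E: 199.6 km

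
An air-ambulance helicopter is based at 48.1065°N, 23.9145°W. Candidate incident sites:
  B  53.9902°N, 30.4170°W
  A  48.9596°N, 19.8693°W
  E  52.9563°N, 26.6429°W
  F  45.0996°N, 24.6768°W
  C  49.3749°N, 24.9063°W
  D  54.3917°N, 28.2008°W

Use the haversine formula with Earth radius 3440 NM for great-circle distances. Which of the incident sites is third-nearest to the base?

Distances from the base (48.1065°N, 23.9145°W):
C: 85.7 NM
A: 168.8 NM
F: 183.2 NM
E: 309.2 NM
D: 410.1 NM
B: 429.8 NM
The third-nearest is F at 183.2 NM.

F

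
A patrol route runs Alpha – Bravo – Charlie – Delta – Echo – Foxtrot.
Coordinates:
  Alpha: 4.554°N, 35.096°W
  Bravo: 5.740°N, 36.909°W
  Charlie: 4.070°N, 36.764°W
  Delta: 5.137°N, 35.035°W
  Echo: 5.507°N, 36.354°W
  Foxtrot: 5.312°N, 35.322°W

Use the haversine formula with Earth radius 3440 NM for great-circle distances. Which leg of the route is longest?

Alpha–Bravo

Leg distances:
Alpha→Bravo: 129.7 NM
Bravo→Charlie: 100.6 NM
Charlie→Delta: 121.7 NM
Delta→Echo: 81.9 NM
Echo→Foxtrot: 62.8 NM
The longest leg is Alpha–Bravo at 129.7 NM.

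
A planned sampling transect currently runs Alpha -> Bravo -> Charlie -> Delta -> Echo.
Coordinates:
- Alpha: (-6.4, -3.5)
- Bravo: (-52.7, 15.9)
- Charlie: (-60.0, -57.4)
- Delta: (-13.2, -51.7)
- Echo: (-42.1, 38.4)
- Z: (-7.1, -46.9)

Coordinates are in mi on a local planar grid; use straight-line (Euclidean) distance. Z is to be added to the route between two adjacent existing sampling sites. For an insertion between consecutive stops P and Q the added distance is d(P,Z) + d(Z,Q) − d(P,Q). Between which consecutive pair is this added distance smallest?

between Delta and Echo

Added distance for inserting Z between each consecutive pair:
Alpha–Bravo: 70.8 mi
Bravo–Charlie: 57.9 mi
Charlie–Delta: 14.5 mi
Delta–Echo: 5.3 mi
Smallest added distance is 5.3 mi, inserting between Delta and Echo.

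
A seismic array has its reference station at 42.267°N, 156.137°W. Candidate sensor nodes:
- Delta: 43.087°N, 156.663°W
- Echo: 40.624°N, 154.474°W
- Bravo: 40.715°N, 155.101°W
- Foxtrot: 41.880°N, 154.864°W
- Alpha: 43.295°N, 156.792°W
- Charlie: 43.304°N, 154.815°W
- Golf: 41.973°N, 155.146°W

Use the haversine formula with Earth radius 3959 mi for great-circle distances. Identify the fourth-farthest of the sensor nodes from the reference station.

Alpha

Distance to each, sorted:
Echo: 142.5 mi
Bravo: 119.9 mi
Charlie: 98.1 mi
Alpha: 78.4 mi
Foxtrot: 70.6 mi
Delta: 62.6 mi
Golf: 54.7 mi
The fourth-farthest is Alpha at 78.4 mi.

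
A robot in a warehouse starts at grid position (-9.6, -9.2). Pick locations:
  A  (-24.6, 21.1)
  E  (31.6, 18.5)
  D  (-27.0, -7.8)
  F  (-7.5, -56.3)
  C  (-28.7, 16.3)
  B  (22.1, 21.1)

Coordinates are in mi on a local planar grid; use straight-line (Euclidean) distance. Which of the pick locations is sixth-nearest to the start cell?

Distances from the start cell ((-9.6, -9.2)):
D: 17.5 mi
C: 31.9 mi
A: 33.8 mi
B: 43.9 mi
F: 47.1 mi
E: 49.6 mi
The sixth-nearest is E at 49.6 mi.

E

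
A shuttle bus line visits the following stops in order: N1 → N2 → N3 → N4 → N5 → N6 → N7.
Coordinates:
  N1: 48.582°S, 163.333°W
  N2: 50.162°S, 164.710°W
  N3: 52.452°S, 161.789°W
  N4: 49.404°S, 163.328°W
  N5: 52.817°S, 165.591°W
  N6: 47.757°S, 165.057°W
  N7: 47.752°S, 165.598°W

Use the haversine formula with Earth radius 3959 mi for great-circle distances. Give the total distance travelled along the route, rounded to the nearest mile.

Leg distances:
N1→N2: 125.5 mi  (cumulative 125.5 mi)
N2→N3: 202.3 mi  (cumulative 327.9 mi)
N3→N4: 221.0 mi  (cumulative 548.9 mi)
N4→N5: 255.4 mi  (cumulative 804.3 mi)
N5→N6: 350.4 mi  (cumulative 1154.7 mi)
N6→N7: 25.1 mi  (cumulative 1179.8 mi)
Total route length ≈ 1180 mi.

1180 mi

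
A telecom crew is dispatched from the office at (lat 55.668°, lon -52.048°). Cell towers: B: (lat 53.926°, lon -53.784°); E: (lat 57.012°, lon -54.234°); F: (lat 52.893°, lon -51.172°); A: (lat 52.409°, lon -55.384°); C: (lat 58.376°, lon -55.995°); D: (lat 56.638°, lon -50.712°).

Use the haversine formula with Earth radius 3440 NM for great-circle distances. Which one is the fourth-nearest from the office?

Distance to each, sorted:
D: 73.4 NM
E: 108.6 NM
B: 120.6 NM
F: 169.4 NM
C: 207.5 NM
A: 228.2 NM
The fourth-nearest is F at 169.4 NM.

F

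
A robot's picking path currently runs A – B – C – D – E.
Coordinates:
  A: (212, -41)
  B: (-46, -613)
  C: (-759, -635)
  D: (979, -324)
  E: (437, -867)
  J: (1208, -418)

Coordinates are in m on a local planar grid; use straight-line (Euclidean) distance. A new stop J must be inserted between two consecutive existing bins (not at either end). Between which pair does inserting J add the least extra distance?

between D and E

Added distance for inserting J between each consecutive pair:
A–B: 1706.5 m
B–C: 2534.7 m
C–D: 460.9 m
D–E: 372.5 m
Smallest added distance is 372.5 m, inserting between D and E.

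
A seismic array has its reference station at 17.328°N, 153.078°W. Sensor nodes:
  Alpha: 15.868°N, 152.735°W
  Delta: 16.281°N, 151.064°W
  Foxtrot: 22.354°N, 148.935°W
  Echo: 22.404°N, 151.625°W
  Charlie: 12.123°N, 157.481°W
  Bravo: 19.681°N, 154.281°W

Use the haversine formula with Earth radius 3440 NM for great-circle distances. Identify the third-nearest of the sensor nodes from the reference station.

Bravo

Distances from the reference station (17.328°N, 153.078°W):
Alpha: 89.9 NM
Delta: 131.7 NM
Bravo: 157.0 NM
Echo: 315.6 NM
Foxtrot: 381.8 NM
Charlie: 403.7 NM
The third-nearest is Bravo at 157.0 NM.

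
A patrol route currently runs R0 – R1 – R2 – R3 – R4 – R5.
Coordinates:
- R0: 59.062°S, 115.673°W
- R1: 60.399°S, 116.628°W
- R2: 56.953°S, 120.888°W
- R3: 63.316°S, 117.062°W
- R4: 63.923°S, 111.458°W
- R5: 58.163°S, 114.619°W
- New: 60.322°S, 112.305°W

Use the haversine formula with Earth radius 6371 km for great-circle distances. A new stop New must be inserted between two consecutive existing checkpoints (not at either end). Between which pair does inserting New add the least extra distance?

Added distance for inserting New between each consecutive pair:
R0–R1: 315.0 km
R1–R2: 403.9 km
R2–R3: 299.1 km
R3–R4: 533.9 km
R4–R5: 14.0 km
Smallest added distance is 14.0 km, inserting between R4 and R5.

between R4 and R5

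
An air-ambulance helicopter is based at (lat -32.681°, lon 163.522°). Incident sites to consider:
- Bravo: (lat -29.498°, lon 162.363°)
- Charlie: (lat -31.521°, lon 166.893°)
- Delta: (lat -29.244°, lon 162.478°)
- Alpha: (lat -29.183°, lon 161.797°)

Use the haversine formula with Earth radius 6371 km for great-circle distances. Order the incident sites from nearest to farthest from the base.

Distance from the base at (lat -32.681°, lon 163.522°) to each:
Charlie (lat -31.521°, lon 166.893°): 342.7 km
Bravo (lat -29.498°, lon 162.363°): 370.7 km
Delta (lat -29.244°, lon 162.478°): 394.9 km
Alpha (lat -29.183°, lon 161.797°): 422.3 km

Charlie, Bravo, Delta, Alpha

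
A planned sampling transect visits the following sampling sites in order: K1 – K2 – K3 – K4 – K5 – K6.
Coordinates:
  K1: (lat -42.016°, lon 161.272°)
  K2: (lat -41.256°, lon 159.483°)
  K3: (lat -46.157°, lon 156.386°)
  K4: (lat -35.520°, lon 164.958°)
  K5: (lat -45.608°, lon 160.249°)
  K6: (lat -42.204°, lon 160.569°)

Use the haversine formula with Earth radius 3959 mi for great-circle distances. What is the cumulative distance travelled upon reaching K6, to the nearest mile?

2313 mi

Leg distances:
K1→K2: 106.3 mi  (cumulative 106.3 mi)
K2→K3: 372.2 mi  (cumulative 478.5 mi)
K3→K4: 859.6 mi  (cumulative 1338.1 mi)
K4→K5: 739.2 mi  (cumulative 2077.4 mi)
K5→K6: 235.7 mi  (cumulative 2313.1 mi)
Cumulative distance at K6 ≈ 2313 mi.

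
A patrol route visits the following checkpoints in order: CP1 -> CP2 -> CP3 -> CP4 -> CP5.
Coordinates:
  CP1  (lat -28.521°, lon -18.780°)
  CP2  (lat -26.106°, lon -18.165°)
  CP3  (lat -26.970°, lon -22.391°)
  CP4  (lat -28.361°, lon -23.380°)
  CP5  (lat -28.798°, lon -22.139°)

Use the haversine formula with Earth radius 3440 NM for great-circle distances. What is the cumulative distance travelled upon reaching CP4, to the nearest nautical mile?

480 NM

Leg distances:
CP1→CP2: 148.7 NM  (cumulative 148.7 NM)
CP2→CP3: 232.8 NM  (cumulative 381.5 NM)
CP3→CP4: 98.7 NM  (cumulative 480.2 NM)
Cumulative distance at CP4 ≈ 480 NM.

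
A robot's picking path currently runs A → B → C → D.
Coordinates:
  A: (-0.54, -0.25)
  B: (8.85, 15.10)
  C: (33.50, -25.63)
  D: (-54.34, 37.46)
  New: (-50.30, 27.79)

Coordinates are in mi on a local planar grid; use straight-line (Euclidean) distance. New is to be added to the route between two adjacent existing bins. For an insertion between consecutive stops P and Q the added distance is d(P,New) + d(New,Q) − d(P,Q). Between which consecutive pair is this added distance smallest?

between C and D

Added distance for inserting New between each consecutive pair:
A–B: 99.6 mi
B–C: 112.3 mi
C–D: 1.7 mi
Smallest added distance is 1.7 mi, inserting between C and D.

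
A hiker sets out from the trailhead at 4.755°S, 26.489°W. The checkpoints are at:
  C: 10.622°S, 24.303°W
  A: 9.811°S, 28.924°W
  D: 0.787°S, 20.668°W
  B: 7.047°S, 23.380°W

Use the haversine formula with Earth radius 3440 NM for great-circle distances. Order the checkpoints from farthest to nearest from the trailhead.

D, C, A, B

Computing each great-circle distance from 4.755°S, 26.489°W:
D 0.787°S, 20.668°W: 422.6 NM
C 10.622°S, 24.303°W: 375.5 NM
A 9.811°S, 28.924°W: 336.4 NM
B 7.047°S, 23.380°W: 231.1 NM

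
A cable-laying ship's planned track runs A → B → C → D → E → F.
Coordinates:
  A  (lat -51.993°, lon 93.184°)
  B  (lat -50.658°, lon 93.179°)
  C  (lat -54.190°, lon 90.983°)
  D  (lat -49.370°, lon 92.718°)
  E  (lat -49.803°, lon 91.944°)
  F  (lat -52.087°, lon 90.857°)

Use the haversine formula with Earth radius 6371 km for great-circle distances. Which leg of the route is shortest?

Leg distances:
A→B: 148.4 km
B→C: 420.0 km
C→D: 549.0 km
D→E: 73.7 km
E→F: 265.1 km
The shortest leg is D–E at 73.7 km.

D–E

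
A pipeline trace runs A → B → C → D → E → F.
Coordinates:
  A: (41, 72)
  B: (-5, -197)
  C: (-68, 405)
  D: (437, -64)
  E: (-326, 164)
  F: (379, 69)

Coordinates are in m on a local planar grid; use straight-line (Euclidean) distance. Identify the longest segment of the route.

D–E

Leg distances:
A→B: 272.9 m
B→C: 605.3 m
C→D: 689.2 m
D→E: 796.3 m
E→F: 711.4 m
The longest leg is D–E at 796.3 m.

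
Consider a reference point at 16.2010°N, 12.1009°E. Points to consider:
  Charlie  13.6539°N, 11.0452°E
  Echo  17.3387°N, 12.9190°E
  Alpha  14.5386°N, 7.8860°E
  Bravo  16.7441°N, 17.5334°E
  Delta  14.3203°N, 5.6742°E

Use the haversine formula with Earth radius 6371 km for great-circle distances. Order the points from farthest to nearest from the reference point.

Computing each great-circle distance from 16.2010°N, 12.1009°E:
Delta 14.3203°N, 5.6742°E: 720.4 km
Bravo 16.7441°N, 17.5334°E: 582.4 km
Alpha 14.5386°N, 7.8860°E: 488.2 km
Charlie 13.6539°N, 11.0452°E: 305.1 km
Echo 17.3387°N, 12.9190°E: 153.6 km

Delta, Bravo, Alpha, Charlie, Echo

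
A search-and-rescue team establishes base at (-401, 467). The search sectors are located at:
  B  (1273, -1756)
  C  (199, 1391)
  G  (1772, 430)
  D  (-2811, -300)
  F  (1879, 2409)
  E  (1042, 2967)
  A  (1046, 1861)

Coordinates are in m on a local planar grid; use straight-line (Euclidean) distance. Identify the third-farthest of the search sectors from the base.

B

Distances from the base ((-401, 467)):
F: 2995.0 m
E: 2886.6 m
B: 2782.8 m
D: 2529.1 m
G: 2173.3 m
A: 2009.2 m
C: 1101.7 m
The third-farthest is B at 2782.8 m.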